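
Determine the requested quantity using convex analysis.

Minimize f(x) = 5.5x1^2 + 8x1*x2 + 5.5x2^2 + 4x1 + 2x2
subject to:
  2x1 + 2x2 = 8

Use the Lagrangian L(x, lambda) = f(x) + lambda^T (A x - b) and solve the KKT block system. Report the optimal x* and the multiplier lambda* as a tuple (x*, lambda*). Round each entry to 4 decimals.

Form the Lagrangian:
  L(x, lambda) = (1/2) x^T Q x + c^T x + lambda^T (A x - b)
Stationarity (grad_x L = 0): Q x + c + A^T lambda = 0.
Primal feasibility: A x = b.

This gives the KKT block system:
  [ Q   A^T ] [ x     ]   [-c ]
  [ A    0  ] [ lambda ] = [ b ]

Solving the linear system:
  x*      = (1.6667, 2.3333)
  lambda* = (-20.5)
  f(x*)   = 87.6667

x* = (1.6667, 2.3333), lambda* = (-20.5)


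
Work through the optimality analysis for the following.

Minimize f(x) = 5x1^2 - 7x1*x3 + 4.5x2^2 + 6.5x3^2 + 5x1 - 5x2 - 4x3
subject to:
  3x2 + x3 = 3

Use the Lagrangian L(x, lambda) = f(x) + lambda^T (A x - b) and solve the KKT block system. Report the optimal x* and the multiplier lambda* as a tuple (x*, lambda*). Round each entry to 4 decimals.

Form the Lagrangian:
  L(x, lambda) = (1/2) x^T Q x + c^T x + lambda^T (A x - b)
Stationarity (grad_x L = 0): Q x + c + A^T lambda = 0.
Primal feasibility: A x = b.

This gives the KKT block system:
  [ Q   A^T ] [ x     ]   [-c ]
  [ A    0  ] [ lambda ] = [ b ]

Solving the linear system:
  x*      = (-0.359, 0.9328, 0.2015)
  lambda* = (-1.1319)
  f(x*)   = -1.9347

x* = (-0.359, 0.9328, 0.2015), lambda* = (-1.1319)


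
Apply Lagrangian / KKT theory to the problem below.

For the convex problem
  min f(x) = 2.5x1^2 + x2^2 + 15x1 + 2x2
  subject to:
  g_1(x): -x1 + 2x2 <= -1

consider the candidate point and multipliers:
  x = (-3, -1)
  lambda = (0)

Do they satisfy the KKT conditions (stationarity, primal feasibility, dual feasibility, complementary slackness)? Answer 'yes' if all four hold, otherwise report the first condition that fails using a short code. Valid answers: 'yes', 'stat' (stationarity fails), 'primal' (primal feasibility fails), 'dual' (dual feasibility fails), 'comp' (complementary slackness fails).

Gradient of f: grad f(x) = Q x + c = (0, 0)
Constraint values g_i(x) = a_i^T x - b_i:
  g_1((-3, -1)) = 2
Stationarity residual: grad f(x) + sum_i lambda_i a_i = (0, 0)
  -> stationarity OK
Primal feasibility (all g_i <= 0): FAILS
Dual feasibility (all lambda_i >= 0): OK
Complementary slackness (lambda_i * g_i(x) = 0 for all i): OK

Verdict: the first failing condition is primal_feasibility -> primal.

primal


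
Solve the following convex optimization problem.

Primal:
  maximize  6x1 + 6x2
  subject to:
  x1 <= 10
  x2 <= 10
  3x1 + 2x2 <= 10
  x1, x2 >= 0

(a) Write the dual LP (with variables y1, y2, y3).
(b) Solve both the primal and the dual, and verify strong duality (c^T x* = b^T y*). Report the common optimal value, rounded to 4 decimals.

The standard primal-dual pair for 'max c^T x s.t. A x <= b, x >= 0' is:
  Dual:  min b^T y  s.t.  A^T y >= c,  y >= 0.

So the dual LP is:
  minimize  10y1 + 10y2 + 10y3
  subject to:
    y1 + 3y3 >= 6
    y2 + 2y3 >= 6
    y1, y2, y3 >= 0

Solving the primal: x* = (0, 5).
  primal value c^T x* = 30.
Solving the dual: y* = (0, 0, 3).
  dual value b^T y* = 30.
Strong duality: c^T x* = b^T y*. Confirmed.

30


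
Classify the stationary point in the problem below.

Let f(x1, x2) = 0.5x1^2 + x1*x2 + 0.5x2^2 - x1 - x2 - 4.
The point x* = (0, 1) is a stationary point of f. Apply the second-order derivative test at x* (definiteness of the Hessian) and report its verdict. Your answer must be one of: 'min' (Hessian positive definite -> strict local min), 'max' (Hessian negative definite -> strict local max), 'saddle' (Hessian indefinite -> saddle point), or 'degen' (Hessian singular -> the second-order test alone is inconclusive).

Compute the Hessian H = grad^2 f:
  H = [[1, 1], [1, 1]]
Verify stationarity: grad f(x*) = H x* + g = (0, 0).
Eigenvalues of H: 0, 2.
H has a zero eigenvalue (singular; positive semidefinite but not definite), so H is neither positive definite, negative definite, nor indefinite. The second-order test alone is inconclusive -> degen.
(Indeed, f is constant along the null direction of H through x*, so x* is not a strict local extremum.)

degen


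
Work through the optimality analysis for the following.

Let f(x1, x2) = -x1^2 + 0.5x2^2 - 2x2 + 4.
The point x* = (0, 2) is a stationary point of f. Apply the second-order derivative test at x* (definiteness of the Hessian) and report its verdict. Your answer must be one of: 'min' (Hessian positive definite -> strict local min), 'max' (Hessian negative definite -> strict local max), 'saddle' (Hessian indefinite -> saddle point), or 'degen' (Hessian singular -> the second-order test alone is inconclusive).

Compute the Hessian H = grad^2 f:
  H = [[-2, 0], [0, 1]]
Verify stationarity: grad f(x*) = H x* + g = (0, 0).
Eigenvalues of H: -2, 1.
Eigenvalues have mixed signs, so H is indefinite -> x* is a saddle point.

saddle


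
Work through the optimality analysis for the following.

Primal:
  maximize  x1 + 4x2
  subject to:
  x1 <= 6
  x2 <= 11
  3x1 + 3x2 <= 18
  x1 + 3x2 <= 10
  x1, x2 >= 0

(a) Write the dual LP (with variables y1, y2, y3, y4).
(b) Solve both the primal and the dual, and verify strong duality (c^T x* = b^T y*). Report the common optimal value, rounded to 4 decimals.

The standard primal-dual pair for 'max c^T x s.t. A x <= b, x >= 0' is:
  Dual:  min b^T y  s.t.  A^T y >= c,  y >= 0.

So the dual LP is:
  minimize  6y1 + 11y2 + 18y3 + 10y4
  subject to:
    y1 + 3y3 + y4 >= 1
    y2 + 3y3 + 3y4 >= 4
    y1, y2, y3, y4 >= 0

Solving the primal: x* = (0, 3.3333).
  primal value c^T x* = 13.3333.
Solving the dual: y* = (0, 0, 0, 1.3333).
  dual value b^T y* = 13.3333.
Strong duality: c^T x* = b^T y*. Confirmed.

13.3333


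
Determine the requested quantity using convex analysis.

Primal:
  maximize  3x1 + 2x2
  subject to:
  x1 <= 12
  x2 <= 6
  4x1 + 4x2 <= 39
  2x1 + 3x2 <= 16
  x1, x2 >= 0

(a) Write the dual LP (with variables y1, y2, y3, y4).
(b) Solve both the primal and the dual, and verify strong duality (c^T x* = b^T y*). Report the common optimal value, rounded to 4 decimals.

The standard primal-dual pair for 'max c^T x s.t. A x <= b, x >= 0' is:
  Dual:  min b^T y  s.t.  A^T y >= c,  y >= 0.

So the dual LP is:
  minimize  12y1 + 6y2 + 39y3 + 16y4
  subject to:
    y1 + 4y3 + 2y4 >= 3
    y2 + 4y3 + 3y4 >= 2
    y1, y2, y3, y4 >= 0

Solving the primal: x* = (8, 0).
  primal value c^T x* = 24.
Solving the dual: y* = (0, 0, 0, 1.5).
  dual value b^T y* = 24.
Strong duality: c^T x* = b^T y*. Confirmed.

24


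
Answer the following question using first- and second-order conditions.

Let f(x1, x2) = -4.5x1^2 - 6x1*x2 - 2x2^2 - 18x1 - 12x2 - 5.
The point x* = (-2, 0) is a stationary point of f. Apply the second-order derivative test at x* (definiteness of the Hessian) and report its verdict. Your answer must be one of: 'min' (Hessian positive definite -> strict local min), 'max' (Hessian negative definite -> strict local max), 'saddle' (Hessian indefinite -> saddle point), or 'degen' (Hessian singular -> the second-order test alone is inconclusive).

Compute the Hessian H = grad^2 f:
  H = [[-9, -6], [-6, -4]]
Verify stationarity: grad f(x*) = H x* + g = (0, 0).
Eigenvalues of H: -13, 0.
H has a zero eigenvalue (singular; negative semidefinite but not definite), so H is neither positive definite, negative definite, nor indefinite. The second-order test alone is inconclusive -> degen.
(Indeed, f is constant along the null direction of H through x*, so x* is not a strict local extremum.)

degen


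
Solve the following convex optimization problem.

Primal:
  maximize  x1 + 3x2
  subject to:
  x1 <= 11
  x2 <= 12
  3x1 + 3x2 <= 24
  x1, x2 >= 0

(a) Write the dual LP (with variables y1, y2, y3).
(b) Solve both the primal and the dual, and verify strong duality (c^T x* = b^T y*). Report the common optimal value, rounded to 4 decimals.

The standard primal-dual pair for 'max c^T x s.t. A x <= b, x >= 0' is:
  Dual:  min b^T y  s.t.  A^T y >= c,  y >= 0.

So the dual LP is:
  minimize  11y1 + 12y2 + 24y3
  subject to:
    y1 + 3y3 >= 1
    y2 + 3y3 >= 3
    y1, y2, y3 >= 0

Solving the primal: x* = (0, 8).
  primal value c^T x* = 24.
Solving the dual: y* = (0, 0, 1).
  dual value b^T y* = 24.
Strong duality: c^T x* = b^T y*. Confirmed.

24


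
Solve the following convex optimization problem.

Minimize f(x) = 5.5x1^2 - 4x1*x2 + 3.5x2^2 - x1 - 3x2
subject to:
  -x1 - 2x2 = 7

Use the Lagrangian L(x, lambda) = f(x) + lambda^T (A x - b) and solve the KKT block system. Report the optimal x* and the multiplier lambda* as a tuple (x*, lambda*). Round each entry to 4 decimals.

Form the Lagrangian:
  L(x, lambda) = (1/2) x^T Q x + c^T x + lambda^T (A x - b)
Stationarity (grad_x L = 0): Q x + c + A^T lambda = 0.
Primal feasibility: A x = b.

This gives the KKT block system:
  [ Q   A^T ] [ x     ]   [-c ]
  [ A    0  ] [ lambda ] = [ b ]

Solving the linear system:
  x*      = (-1.597, -2.7015)
  lambda* = (-7.7612)
  f(x*)   = 32.0149

x* = (-1.597, -2.7015), lambda* = (-7.7612)


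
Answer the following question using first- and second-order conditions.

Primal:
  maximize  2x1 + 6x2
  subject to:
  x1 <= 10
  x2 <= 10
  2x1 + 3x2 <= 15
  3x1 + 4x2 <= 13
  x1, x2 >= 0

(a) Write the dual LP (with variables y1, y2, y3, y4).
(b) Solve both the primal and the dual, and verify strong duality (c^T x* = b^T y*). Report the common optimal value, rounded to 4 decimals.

The standard primal-dual pair for 'max c^T x s.t. A x <= b, x >= 0' is:
  Dual:  min b^T y  s.t.  A^T y >= c,  y >= 0.

So the dual LP is:
  minimize  10y1 + 10y2 + 15y3 + 13y4
  subject to:
    y1 + 2y3 + 3y4 >= 2
    y2 + 3y3 + 4y4 >= 6
    y1, y2, y3, y4 >= 0

Solving the primal: x* = (0, 3.25).
  primal value c^T x* = 19.5.
Solving the dual: y* = (0, 0, 0, 1.5).
  dual value b^T y* = 19.5.
Strong duality: c^T x* = b^T y*. Confirmed.

19.5


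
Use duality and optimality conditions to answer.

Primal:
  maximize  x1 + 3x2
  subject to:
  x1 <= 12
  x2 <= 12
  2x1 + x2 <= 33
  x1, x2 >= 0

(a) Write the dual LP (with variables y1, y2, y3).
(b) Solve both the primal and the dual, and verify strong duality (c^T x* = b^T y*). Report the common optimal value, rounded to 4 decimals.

The standard primal-dual pair for 'max c^T x s.t. A x <= b, x >= 0' is:
  Dual:  min b^T y  s.t.  A^T y >= c,  y >= 0.

So the dual LP is:
  minimize  12y1 + 12y2 + 33y3
  subject to:
    y1 + 2y3 >= 1
    y2 + y3 >= 3
    y1, y2, y3 >= 0

Solving the primal: x* = (10.5, 12).
  primal value c^T x* = 46.5.
Solving the dual: y* = (0, 2.5, 0.5).
  dual value b^T y* = 46.5.
Strong duality: c^T x* = b^T y*. Confirmed.

46.5


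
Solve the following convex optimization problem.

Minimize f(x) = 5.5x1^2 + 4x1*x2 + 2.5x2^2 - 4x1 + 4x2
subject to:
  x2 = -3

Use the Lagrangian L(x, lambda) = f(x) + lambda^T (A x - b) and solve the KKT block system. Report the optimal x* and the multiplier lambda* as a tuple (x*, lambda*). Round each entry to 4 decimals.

Form the Lagrangian:
  L(x, lambda) = (1/2) x^T Q x + c^T x + lambda^T (A x - b)
Stationarity (grad_x L = 0): Q x + c + A^T lambda = 0.
Primal feasibility: A x = b.

This gives the KKT block system:
  [ Q   A^T ] [ x     ]   [-c ]
  [ A    0  ] [ lambda ] = [ b ]

Solving the linear system:
  x*      = (1.4545, -3)
  lambda* = (5.1818)
  f(x*)   = -1.1364

x* = (1.4545, -3), lambda* = (5.1818)


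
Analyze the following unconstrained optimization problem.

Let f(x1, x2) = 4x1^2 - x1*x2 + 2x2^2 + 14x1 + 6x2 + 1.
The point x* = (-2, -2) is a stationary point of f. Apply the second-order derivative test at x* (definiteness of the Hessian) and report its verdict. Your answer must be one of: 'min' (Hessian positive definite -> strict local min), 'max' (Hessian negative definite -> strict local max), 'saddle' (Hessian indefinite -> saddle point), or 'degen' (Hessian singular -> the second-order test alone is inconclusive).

Compute the Hessian H = grad^2 f:
  H = [[8, -1], [-1, 4]]
Verify stationarity: grad f(x*) = H x* + g = (0, 0).
Eigenvalues of H: 3.7639, 8.2361.
Both eigenvalues > 0, so H is positive definite -> x* is a strict local min.

min


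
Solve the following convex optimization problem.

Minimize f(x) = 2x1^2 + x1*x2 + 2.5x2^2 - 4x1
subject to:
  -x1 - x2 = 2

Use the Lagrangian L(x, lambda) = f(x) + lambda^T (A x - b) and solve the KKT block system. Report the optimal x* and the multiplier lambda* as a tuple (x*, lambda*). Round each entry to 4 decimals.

Form the Lagrangian:
  L(x, lambda) = (1/2) x^T Q x + c^T x + lambda^T (A x - b)
Stationarity (grad_x L = 0): Q x + c + A^T lambda = 0.
Primal feasibility: A x = b.

This gives the KKT block system:
  [ Q   A^T ] [ x     ]   [-c ]
  [ A    0  ] [ lambda ] = [ b ]

Solving the linear system:
  x*      = (-0.5714, -1.4286)
  lambda* = (-7.7143)
  f(x*)   = 8.8571

x* = (-0.5714, -1.4286), lambda* = (-7.7143)


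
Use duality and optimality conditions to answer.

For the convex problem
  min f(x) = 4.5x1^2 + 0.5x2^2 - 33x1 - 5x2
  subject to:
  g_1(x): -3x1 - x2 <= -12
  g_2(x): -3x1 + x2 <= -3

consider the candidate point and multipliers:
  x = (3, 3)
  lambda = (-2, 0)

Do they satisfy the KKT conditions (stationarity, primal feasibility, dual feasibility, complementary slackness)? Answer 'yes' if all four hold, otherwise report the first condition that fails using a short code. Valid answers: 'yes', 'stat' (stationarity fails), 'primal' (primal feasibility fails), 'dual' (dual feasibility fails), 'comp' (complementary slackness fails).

Gradient of f: grad f(x) = Q x + c = (-6, -2)
Constraint values g_i(x) = a_i^T x - b_i:
  g_1((3, 3)) = 0
  g_2((3, 3)) = -3
Stationarity residual: grad f(x) + sum_i lambda_i a_i = (0, 0)
  -> stationarity OK
Primal feasibility (all g_i <= 0): OK
Dual feasibility (all lambda_i >= 0): FAILS
Complementary slackness (lambda_i * g_i(x) = 0 for all i): OK

Verdict: the first failing condition is dual_feasibility -> dual.

dual


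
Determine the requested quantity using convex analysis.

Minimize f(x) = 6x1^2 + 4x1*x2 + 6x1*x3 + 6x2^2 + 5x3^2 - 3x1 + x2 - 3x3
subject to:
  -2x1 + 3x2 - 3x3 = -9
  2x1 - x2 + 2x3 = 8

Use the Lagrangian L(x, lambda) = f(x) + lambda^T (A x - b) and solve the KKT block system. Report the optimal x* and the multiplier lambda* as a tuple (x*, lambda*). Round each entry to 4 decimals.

Form the Lagrangian:
  L(x, lambda) = (1/2) x^T Q x + c^T x + lambda^T (A x - b)
Stationarity (grad_x L = 0): Q x + c + A^T lambda = 0.
Primal feasibility: A x = b.

This gives the KKT block system:
  [ Q   A^T ] [ x     ]   [-c ]
  [ A    0  ] [ lambda ] = [ b ]

Solving the linear system:
  x*      = (3.2177, -0.1452, 0.7097)
  lambda* = (-15.8871, -35.5323)
  f(x*)   = 64.6734

x* = (3.2177, -0.1452, 0.7097), lambda* = (-15.8871, -35.5323)


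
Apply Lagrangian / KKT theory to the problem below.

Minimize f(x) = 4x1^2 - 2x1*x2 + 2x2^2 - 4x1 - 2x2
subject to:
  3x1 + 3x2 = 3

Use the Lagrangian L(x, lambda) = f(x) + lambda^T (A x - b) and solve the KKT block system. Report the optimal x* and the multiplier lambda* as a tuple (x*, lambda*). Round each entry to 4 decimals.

Form the Lagrangian:
  L(x, lambda) = (1/2) x^T Q x + c^T x + lambda^T (A x - b)
Stationarity (grad_x L = 0): Q x + c + A^T lambda = 0.
Primal feasibility: A x = b.

This gives the KKT block system:
  [ Q   A^T ] [ x     ]   [-c ]
  [ A    0  ] [ lambda ] = [ b ]

Solving the linear system:
  x*      = (0.5, 0.5)
  lambda* = (0.3333)
  f(x*)   = -2

x* = (0.5, 0.5), lambda* = (0.3333)


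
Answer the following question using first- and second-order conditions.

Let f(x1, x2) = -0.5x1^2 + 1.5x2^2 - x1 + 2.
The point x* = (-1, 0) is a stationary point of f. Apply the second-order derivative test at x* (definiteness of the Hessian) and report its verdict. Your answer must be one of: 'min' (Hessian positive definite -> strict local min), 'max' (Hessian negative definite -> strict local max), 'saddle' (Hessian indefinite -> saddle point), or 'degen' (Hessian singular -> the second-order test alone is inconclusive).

Compute the Hessian H = grad^2 f:
  H = [[-1, 0], [0, 3]]
Verify stationarity: grad f(x*) = H x* + g = (0, 0).
Eigenvalues of H: -1, 3.
Eigenvalues have mixed signs, so H is indefinite -> x* is a saddle point.

saddle


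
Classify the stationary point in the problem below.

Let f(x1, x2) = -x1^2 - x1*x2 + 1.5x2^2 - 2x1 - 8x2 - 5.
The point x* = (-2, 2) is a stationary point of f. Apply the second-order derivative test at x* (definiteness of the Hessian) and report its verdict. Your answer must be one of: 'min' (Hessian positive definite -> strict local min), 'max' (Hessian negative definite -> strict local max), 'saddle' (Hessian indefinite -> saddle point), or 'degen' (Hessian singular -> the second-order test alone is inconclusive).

Compute the Hessian H = grad^2 f:
  H = [[-2, -1], [-1, 3]]
Verify stationarity: grad f(x*) = H x* + g = (0, 0).
Eigenvalues of H: -2.1926, 3.1926.
Eigenvalues have mixed signs, so H is indefinite -> x* is a saddle point.

saddle


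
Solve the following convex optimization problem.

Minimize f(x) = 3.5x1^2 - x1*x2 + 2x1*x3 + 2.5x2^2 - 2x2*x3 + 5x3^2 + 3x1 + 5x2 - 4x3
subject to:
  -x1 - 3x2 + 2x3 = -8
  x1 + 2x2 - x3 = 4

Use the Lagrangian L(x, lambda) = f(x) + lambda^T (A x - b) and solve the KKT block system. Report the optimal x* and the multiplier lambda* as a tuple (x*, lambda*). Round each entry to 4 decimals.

Form the Lagrangian:
  L(x, lambda) = (1/2) x^T Q x + c^T x + lambda^T (A x - b)
Stationarity (grad_x L = 0): Q x + c + A^T lambda = 0.
Primal feasibility: A x = b.

This gives the KKT block system:
  [ Q   A^T ] [ x     ]   [-c ]
  [ A    0  ] [ lambda ] = [ b ]

Solving the linear system:
  x*      = (-1.625, 1.625, -2.375)
  lambda* = (49, 63.75)
  f(x*)   = 74.875

x* = (-1.625, 1.625, -2.375), lambda* = (49, 63.75)


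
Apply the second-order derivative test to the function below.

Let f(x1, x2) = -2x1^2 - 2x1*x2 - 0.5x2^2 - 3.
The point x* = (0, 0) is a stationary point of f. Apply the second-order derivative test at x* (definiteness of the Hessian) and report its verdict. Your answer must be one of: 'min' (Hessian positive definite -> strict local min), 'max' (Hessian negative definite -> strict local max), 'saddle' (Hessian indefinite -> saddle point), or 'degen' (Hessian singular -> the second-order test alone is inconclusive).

Compute the Hessian H = grad^2 f:
  H = [[-4, -2], [-2, -1]]
Verify stationarity: grad f(x*) = H x* + g = (0, 0).
Eigenvalues of H: -5, 0.
H has a zero eigenvalue (singular; negative semidefinite but not definite), so H is neither positive definite, negative definite, nor indefinite. The second-order test alone is inconclusive -> degen.
(Indeed, f is constant along the null direction of H through x*, so x* is not a strict local extremum.)

degen


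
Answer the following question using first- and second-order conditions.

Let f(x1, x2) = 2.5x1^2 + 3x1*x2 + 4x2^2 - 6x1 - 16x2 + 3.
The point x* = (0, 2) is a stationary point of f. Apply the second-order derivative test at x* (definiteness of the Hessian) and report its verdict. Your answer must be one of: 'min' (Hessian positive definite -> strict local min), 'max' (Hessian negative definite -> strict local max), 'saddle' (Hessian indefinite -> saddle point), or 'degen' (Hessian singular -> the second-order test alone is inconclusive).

Compute the Hessian H = grad^2 f:
  H = [[5, 3], [3, 8]]
Verify stationarity: grad f(x*) = H x* + g = (0, 0).
Eigenvalues of H: 3.1459, 9.8541.
Both eigenvalues > 0, so H is positive definite -> x* is a strict local min.

min


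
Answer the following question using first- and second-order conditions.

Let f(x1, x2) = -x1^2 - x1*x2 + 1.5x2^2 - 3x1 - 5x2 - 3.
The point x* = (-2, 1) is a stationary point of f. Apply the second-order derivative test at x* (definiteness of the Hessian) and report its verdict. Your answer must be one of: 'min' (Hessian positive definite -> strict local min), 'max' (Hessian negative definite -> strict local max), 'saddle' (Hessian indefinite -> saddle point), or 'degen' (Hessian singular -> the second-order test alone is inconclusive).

Compute the Hessian H = grad^2 f:
  H = [[-2, -1], [-1, 3]]
Verify stationarity: grad f(x*) = H x* + g = (0, 0).
Eigenvalues of H: -2.1926, 3.1926.
Eigenvalues have mixed signs, so H is indefinite -> x* is a saddle point.

saddle


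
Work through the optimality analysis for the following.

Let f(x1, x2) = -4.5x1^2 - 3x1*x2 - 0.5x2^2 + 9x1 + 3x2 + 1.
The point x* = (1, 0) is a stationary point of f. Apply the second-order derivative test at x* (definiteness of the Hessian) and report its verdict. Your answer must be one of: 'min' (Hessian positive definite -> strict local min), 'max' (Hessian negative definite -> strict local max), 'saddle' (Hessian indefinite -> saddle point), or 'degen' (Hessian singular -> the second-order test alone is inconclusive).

Compute the Hessian H = grad^2 f:
  H = [[-9, -3], [-3, -1]]
Verify stationarity: grad f(x*) = H x* + g = (0, 0).
Eigenvalues of H: -10, 0.
H has a zero eigenvalue (singular; negative semidefinite but not definite), so H is neither positive definite, negative definite, nor indefinite. The second-order test alone is inconclusive -> degen.
(Indeed, f is constant along the null direction of H through x*, so x* is not a strict local extremum.)

degen


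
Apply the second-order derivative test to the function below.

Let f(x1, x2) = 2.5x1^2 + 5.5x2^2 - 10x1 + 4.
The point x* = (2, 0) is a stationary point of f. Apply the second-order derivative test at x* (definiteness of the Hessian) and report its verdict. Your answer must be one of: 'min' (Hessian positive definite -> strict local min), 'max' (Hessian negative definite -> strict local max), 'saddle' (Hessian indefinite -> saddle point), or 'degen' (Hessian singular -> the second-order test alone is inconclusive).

Compute the Hessian H = grad^2 f:
  H = [[5, 0], [0, 11]]
Verify stationarity: grad f(x*) = H x* + g = (0, 0).
Eigenvalues of H: 5, 11.
Both eigenvalues > 0, so H is positive definite -> x* is a strict local min.

min


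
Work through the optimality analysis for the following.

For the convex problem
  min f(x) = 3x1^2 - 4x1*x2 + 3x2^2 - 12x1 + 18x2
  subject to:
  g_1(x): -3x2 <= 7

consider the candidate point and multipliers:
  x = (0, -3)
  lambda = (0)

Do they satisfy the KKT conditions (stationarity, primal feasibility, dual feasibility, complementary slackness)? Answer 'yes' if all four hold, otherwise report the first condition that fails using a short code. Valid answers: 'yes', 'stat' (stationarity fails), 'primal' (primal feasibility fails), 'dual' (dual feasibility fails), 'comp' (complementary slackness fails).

Gradient of f: grad f(x) = Q x + c = (0, 0)
Constraint values g_i(x) = a_i^T x - b_i:
  g_1((0, -3)) = 2
Stationarity residual: grad f(x) + sum_i lambda_i a_i = (0, 0)
  -> stationarity OK
Primal feasibility (all g_i <= 0): FAILS
Dual feasibility (all lambda_i >= 0): OK
Complementary slackness (lambda_i * g_i(x) = 0 for all i): OK

Verdict: the first failing condition is primal_feasibility -> primal.

primal


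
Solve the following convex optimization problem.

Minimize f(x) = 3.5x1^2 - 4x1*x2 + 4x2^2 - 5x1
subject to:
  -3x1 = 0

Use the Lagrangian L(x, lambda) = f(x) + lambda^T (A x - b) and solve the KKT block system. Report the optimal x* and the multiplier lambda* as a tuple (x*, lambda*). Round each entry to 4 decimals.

Form the Lagrangian:
  L(x, lambda) = (1/2) x^T Q x + c^T x + lambda^T (A x - b)
Stationarity (grad_x L = 0): Q x + c + A^T lambda = 0.
Primal feasibility: A x = b.

This gives the KKT block system:
  [ Q   A^T ] [ x     ]   [-c ]
  [ A    0  ] [ lambda ] = [ b ]

Solving the linear system:
  x*      = (0, 0)
  lambda* = (-1.6667)
  f(x*)   = 0

x* = (0, 0), lambda* = (-1.6667)


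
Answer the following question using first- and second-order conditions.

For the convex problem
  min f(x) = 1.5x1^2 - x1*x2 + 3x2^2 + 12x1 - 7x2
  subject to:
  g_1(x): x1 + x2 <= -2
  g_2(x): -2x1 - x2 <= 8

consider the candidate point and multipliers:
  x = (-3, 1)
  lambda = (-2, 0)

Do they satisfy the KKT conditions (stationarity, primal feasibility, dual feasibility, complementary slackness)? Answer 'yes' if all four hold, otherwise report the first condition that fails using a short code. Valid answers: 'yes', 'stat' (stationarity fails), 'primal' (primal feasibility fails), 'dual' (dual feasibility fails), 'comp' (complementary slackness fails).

Gradient of f: grad f(x) = Q x + c = (2, 2)
Constraint values g_i(x) = a_i^T x - b_i:
  g_1((-3, 1)) = 0
  g_2((-3, 1)) = -3
Stationarity residual: grad f(x) + sum_i lambda_i a_i = (0, 0)
  -> stationarity OK
Primal feasibility (all g_i <= 0): OK
Dual feasibility (all lambda_i >= 0): FAILS
Complementary slackness (lambda_i * g_i(x) = 0 for all i): OK

Verdict: the first failing condition is dual_feasibility -> dual.

dual


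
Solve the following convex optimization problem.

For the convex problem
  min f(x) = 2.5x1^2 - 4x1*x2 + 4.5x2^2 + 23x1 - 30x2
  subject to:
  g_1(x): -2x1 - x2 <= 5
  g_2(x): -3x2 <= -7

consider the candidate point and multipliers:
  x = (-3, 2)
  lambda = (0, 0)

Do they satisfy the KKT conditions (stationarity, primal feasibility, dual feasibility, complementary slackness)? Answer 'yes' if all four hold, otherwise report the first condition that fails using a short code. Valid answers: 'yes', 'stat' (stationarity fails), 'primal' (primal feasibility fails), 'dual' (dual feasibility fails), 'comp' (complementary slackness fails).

Gradient of f: grad f(x) = Q x + c = (0, 0)
Constraint values g_i(x) = a_i^T x - b_i:
  g_1((-3, 2)) = -1
  g_2((-3, 2)) = 1
Stationarity residual: grad f(x) + sum_i lambda_i a_i = (0, 0)
  -> stationarity OK
Primal feasibility (all g_i <= 0): FAILS
Dual feasibility (all lambda_i >= 0): OK
Complementary slackness (lambda_i * g_i(x) = 0 for all i): OK

Verdict: the first failing condition is primal_feasibility -> primal.

primal


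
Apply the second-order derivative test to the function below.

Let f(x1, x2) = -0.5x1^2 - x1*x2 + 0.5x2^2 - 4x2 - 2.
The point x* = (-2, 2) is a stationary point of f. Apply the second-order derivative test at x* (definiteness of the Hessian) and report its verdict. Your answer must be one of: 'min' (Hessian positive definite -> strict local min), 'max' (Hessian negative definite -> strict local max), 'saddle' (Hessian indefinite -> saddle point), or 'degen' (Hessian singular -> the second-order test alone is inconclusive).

Compute the Hessian H = grad^2 f:
  H = [[-1, -1], [-1, 1]]
Verify stationarity: grad f(x*) = H x* + g = (0, 0).
Eigenvalues of H: -1.4142, 1.4142.
Eigenvalues have mixed signs, so H is indefinite -> x* is a saddle point.

saddle


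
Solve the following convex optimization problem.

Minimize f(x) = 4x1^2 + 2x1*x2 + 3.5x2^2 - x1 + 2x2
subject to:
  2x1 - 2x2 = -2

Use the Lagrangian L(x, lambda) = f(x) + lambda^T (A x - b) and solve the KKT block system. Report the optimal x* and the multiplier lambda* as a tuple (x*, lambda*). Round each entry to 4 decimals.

Form the Lagrangian:
  L(x, lambda) = (1/2) x^T Q x + c^T x + lambda^T (A x - b)
Stationarity (grad_x L = 0): Q x + c + A^T lambda = 0.
Primal feasibility: A x = b.

This gives the KKT block system:
  [ Q   A^T ] [ x     ]   [-c ]
  [ A    0  ] [ lambda ] = [ b ]

Solving the linear system:
  x*      = (-0.5263, 0.4737)
  lambda* = (2.1316)
  f(x*)   = 2.8684

x* = (-0.5263, 0.4737), lambda* = (2.1316)


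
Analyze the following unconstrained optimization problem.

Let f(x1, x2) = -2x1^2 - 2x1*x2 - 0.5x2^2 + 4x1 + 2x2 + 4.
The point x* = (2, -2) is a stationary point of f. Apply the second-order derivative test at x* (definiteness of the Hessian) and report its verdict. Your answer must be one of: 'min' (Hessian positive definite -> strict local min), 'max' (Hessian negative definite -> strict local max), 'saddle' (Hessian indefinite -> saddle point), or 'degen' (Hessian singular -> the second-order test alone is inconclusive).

Compute the Hessian H = grad^2 f:
  H = [[-4, -2], [-2, -1]]
Verify stationarity: grad f(x*) = H x* + g = (0, 0).
Eigenvalues of H: -5, 0.
H has a zero eigenvalue (singular; negative semidefinite but not definite), so H is neither positive definite, negative definite, nor indefinite. The second-order test alone is inconclusive -> degen.
(Indeed, f is constant along the null direction of H through x*, so x* is not a strict local extremum.)

degen


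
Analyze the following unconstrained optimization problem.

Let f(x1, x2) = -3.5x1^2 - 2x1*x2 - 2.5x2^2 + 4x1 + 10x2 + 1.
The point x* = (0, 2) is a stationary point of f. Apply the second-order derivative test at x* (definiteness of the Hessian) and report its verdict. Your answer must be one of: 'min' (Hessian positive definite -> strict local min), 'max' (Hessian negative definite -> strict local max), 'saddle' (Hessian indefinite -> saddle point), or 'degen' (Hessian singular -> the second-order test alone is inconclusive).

Compute the Hessian H = grad^2 f:
  H = [[-7, -2], [-2, -5]]
Verify stationarity: grad f(x*) = H x* + g = (0, 0).
Eigenvalues of H: -8.2361, -3.7639.
Both eigenvalues < 0, so H is negative definite -> x* is a strict local max.

max


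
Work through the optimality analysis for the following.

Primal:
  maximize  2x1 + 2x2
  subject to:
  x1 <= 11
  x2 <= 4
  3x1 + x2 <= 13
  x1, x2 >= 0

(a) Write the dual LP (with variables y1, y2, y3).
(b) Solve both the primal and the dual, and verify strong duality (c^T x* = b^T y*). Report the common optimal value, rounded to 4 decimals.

The standard primal-dual pair for 'max c^T x s.t. A x <= b, x >= 0' is:
  Dual:  min b^T y  s.t.  A^T y >= c,  y >= 0.

So the dual LP is:
  minimize  11y1 + 4y2 + 13y3
  subject to:
    y1 + 3y3 >= 2
    y2 + y3 >= 2
    y1, y2, y3 >= 0

Solving the primal: x* = (3, 4).
  primal value c^T x* = 14.
Solving the dual: y* = (0, 1.3333, 0.6667).
  dual value b^T y* = 14.
Strong duality: c^T x* = b^T y*. Confirmed.

14


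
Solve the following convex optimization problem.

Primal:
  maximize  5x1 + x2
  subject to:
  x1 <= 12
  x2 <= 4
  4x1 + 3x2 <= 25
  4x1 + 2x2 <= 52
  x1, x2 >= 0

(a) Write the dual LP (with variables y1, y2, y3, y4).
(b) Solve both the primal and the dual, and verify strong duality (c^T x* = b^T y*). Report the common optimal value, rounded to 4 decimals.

The standard primal-dual pair for 'max c^T x s.t. A x <= b, x >= 0' is:
  Dual:  min b^T y  s.t.  A^T y >= c,  y >= 0.

So the dual LP is:
  minimize  12y1 + 4y2 + 25y3 + 52y4
  subject to:
    y1 + 4y3 + 4y4 >= 5
    y2 + 3y3 + 2y4 >= 1
    y1, y2, y3, y4 >= 0

Solving the primal: x* = (6.25, 0).
  primal value c^T x* = 31.25.
Solving the dual: y* = (0, 0, 1.25, 0).
  dual value b^T y* = 31.25.
Strong duality: c^T x* = b^T y*. Confirmed.

31.25


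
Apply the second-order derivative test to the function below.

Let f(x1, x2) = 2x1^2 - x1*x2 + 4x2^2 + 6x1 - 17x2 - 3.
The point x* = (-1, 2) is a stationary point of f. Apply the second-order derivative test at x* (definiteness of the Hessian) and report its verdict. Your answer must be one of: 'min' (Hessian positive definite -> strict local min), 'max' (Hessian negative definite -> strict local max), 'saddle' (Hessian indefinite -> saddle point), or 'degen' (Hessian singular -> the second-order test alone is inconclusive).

Compute the Hessian H = grad^2 f:
  H = [[4, -1], [-1, 8]]
Verify stationarity: grad f(x*) = H x* + g = (0, 0).
Eigenvalues of H: 3.7639, 8.2361.
Both eigenvalues > 0, so H is positive definite -> x* is a strict local min.

min


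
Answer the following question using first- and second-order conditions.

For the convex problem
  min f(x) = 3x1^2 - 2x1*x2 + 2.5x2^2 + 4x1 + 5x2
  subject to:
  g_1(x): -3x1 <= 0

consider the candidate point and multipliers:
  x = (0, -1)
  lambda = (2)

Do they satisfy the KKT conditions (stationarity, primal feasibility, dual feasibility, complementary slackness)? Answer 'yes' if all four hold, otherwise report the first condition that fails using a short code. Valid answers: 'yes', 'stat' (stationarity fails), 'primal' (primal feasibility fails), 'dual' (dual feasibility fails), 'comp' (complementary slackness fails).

Gradient of f: grad f(x) = Q x + c = (6, 0)
Constraint values g_i(x) = a_i^T x - b_i:
  g_1((0, -1)) = 0
Stationarity residual: grad f(x) + sum_i lambda_i a_i = (0, 0)
  -> stationarity OK
Primal feasibility (all g_i <= 0): OK
Dual feasibility (all lambda_i >= 0): OK
Complementary slackness (lambda_i * g_i(x) = 0 for all i): OK

Verdict: yes, KKT holds.

yes


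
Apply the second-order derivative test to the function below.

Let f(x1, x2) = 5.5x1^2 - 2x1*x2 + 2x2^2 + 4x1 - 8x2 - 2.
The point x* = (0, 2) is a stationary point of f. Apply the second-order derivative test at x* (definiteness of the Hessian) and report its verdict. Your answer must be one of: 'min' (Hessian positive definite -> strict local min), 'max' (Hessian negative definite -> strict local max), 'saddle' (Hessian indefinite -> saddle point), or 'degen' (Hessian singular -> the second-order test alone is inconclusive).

Compute the Hessian H = grad^2 f:
  H = [[11, -2], [-2, 4]]
Verify stationarity: grad f(x*) = H x* + g = (0, 0).
Eigenvalues of H: 3.4689, 11.5311.
Both eigenvalues > 0, so H is positive definite -> x* is a strict local min.

min


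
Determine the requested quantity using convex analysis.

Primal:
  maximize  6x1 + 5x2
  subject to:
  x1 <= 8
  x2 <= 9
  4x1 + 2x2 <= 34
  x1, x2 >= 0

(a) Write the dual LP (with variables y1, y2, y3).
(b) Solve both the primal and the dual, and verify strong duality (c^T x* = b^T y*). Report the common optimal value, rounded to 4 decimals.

The standard primal-dual pair for 'max c^T x s.t. A x <= b, x >= 0' is:
  Dual:  min b^T y  s.t.  A^T y >= c,  y >= 0.

So the dual LP is:
  minimize  8y1 + 9y2 + 34y3
  subject to:
    y1 + 4y3 >= 6
    y2 + 2y3 >= 5
    y1, y2, y3 >= 0

Solving the primal: x* = (4, 9).
  primal value c^T x* = 69.
Solving the dual: y* = (0, 2, 1.5).
  dual value b^T y* = 69.
Strong duality: c^T x* = b^T y*. Confirmed.

69


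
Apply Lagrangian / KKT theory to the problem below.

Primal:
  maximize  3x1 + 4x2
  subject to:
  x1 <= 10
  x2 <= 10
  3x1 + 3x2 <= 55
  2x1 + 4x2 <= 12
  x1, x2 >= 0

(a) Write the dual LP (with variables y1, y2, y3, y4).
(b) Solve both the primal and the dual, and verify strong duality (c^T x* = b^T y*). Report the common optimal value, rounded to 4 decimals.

The standard primal-dual pair for 'max c^T x s.t. A x <= b, x >= 0' is:
  Dual:  min b^T y  s.t.  A^T y >= c,  y >= 0.

So the dual LP is:
  minimize  10y1 + 10y2 + 55y3 + 12y4
  subject to:
    y1 + 3y3 + 2y4 >= 3
    y2 + 3y3 + 4y4 >= 4
    y1, y2, y3, y4 >= 0

Solving the primal: x* = (6, 0).
  primal value c^T x* = 18.
Solving the dual: y* = (0, 0, 0, 1.5).
  dual value b^T y* = 18.
Strong duality: c^T x* = b^T y*. Confirmed.

18


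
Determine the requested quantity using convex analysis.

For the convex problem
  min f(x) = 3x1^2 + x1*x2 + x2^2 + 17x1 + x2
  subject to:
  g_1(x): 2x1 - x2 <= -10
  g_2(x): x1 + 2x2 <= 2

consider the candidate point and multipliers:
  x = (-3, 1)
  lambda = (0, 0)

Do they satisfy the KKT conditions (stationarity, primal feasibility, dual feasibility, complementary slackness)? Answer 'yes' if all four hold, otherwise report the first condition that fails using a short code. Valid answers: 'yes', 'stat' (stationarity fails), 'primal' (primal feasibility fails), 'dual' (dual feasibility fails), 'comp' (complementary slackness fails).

Gradient of f: grad f(x) = Q x + c = (0, 0)
Constraint values g_i(x) = a_i^T x - b_i:
  g_1((-3, 1)) = 3
  g_2((-3, 1)) = -3
Stationarity residual: grad f(x) + sum_i lambda_i a_i = (0, 0)
  -> stationarity OK
Primal feasibility (all g_i <= 0): FAILS
Dual feasibility (all lambda_i >= 0): OK
Complementary slackness (lambda_i * g_i(x) = 0 for all i): OK

Verdict: the first failing condition is primal_feasibility -> primal.

primal


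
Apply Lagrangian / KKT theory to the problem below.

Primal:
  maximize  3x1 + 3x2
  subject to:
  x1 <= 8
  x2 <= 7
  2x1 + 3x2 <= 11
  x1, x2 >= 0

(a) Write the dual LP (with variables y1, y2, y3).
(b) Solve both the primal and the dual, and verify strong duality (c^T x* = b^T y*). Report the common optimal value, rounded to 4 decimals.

The standard primal-dual pair for 'max c^T x s.t. A x <= b, x >= 0' is:
  Dual:  min b^T y  s.t.  A^T y >= c,  y >= 0.

So the dual LP is:
  minimize  8y1 + 7y2 + 11y3
  subject to:
    y1 + 2y3 >= 3
    y2 + 3y3 >= 3
    y1, y2, y3 >= 0

Solving the primal: x* = (5.5, 0).
  primal value c^T x* = 16.5.
Solving the dual: y* = (0, 0, 1.5).
  dual value b^T y* = 16.5.
Strong duality: c^T x* = b^T y*. Confirmed.

16.5


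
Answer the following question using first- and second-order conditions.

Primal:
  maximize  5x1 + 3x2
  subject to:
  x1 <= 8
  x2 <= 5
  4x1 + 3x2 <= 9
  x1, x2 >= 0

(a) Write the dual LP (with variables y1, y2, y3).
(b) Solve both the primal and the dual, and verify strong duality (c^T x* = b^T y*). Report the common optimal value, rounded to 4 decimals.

The standard primal-dual pair for 'max c^T x s.t. A x <= b, x >= 0' is:
  Dual:  min b^T y  s.t.  A^T y >= c,  y >= 0.

So the dual LP is:
  minimize  8y1 + 5y2 + 9y3
  subject to:
    y1 + 4y3 >= 5
    y2 + 3y3 >= 3
    y1, y2, y3 >= 0

Solving the primal: x* = (2.25, 0).
  primal value c^T x* = 11.25.
Solving the dual: y* = (0, 0, 1.25).
  dual value b^T y* = 11.25.
Strong duality: c^T x* = b^T y*. Confirmed.

11.25


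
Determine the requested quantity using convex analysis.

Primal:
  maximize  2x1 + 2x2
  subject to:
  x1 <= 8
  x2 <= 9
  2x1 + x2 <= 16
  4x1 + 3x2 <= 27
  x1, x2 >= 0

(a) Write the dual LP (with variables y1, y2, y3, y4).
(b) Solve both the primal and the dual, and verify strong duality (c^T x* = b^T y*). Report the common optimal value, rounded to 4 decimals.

The standard primal-dual pair for 'max c^T x s.t. A x <= b, x >= 0' is:
  Dual:  min b^T y  s.t.  A^T y >= c,  y >= 0.

So the dual LP is:
  minimize  8y1 + 9y2 + 16y3 + 27y4
  subject to:
    y1 + 2y3 + 4y4 >= 2
    y2 + y3 + 3y4 >= 2
    y1, y2, y3, y4 >= 0

Solving the primal: x* = (0, 9).
  primal value c^T x* = 18.
Solving the dual: y* = (0, 0.5, 0, 0.5).
  dual value b^T y* = 18.
Strong duality: c^T x* = b^T y*. Confirmed.

18


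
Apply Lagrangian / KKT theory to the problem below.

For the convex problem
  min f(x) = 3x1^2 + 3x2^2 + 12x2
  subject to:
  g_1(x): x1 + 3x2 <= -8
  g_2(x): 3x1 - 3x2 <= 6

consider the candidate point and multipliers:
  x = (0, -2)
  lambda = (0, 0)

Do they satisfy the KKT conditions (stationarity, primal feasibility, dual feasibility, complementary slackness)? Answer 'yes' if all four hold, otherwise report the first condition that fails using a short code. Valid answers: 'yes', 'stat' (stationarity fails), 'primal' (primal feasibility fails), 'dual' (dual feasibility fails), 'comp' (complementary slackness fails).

Gradient of f: grad f(x) = Q x + c = (0, 0)
Constraint values g_i(x) = a_i^T x - b_i:
  g_1((0, -2)) = 2
  g_2((0, -2)) = 0
Stationarity residual: grad f(x) + sum_i lambda_i a_i = (0, 0)
  -> stationarity OK
Primal feasibility (all g_i <= 0): FAILS
Dual feasibility (all lambda_i >= 0): OK
Complementary slackness (lambda_i * g_i(x) = 0 for all i): OK

Verdict: the first failing condition is primal_feasibility -> primal.

primal


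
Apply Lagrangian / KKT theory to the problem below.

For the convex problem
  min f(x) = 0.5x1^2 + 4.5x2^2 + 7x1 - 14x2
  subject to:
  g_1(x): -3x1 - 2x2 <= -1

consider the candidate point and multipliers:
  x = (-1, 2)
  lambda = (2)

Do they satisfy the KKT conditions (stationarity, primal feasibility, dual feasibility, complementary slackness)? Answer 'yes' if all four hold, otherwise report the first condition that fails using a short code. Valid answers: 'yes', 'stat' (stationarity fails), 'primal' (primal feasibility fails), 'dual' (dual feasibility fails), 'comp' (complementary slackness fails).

Gradient of f: grad f(x) = Q x + c = (6, 4)
Constraint values g_i(x) = a_i^T x - b_i:
  g_1((-1, 2)) = 0
Stationarity residual: grad f(x) + sum_i lambda_i a_i = (0, 0)
  -> stationarity OK
Primal feasibility (all g_i <= 0): OK
Dual feasibility (all lambda_i >= 0): OK
Complementary slackness (lambda_i * g_i(x) = 0 for all i): OK

Verdict: yes, KKT holds.

yes
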